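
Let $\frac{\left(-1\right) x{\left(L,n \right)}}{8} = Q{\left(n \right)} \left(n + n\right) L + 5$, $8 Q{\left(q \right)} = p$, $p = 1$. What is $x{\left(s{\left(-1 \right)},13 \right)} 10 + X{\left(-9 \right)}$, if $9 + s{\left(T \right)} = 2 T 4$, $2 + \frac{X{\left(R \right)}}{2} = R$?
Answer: $3998$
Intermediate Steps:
$X{\left(R \right)} = -4 + 2 R$
$Q{\left(q \right)} = \frac{1}{8}$ ($Q{\left(q \right)} = \frac{1}{8} \cdot 1 = \frac{1}{8}$)
$s{\left(T \right)} = -9 + 8 T$ ($s{\left(T \right)} = -9 + 2 T 4 = -9 + 8 T$)
$x{\left(L,n \right)} = -40 - 2 L n$ ($x{\left(L,n \right)} = - 8 \left(\frac{n + n}{8} L + 5\right) = - 8 \left(\frac{2 n}{8} L + 5\right) = - 8 \left(\frac{n}{4} L + 5\right) = - 8 \left(\frac{L n}{4} + 5\right) = - 8 \left(5 + \frac{L n}{4}\right) = -40 - 2 L n$)
$x{\left(s{\left(-1 \right)},13 \right)} 10 + X{\left(-9 \right)} = \left(-40 - 2 \left(-9 + 8 \left(-1\right)\right) 13\right) 10 + \left(-4 + 2 \left(-9\right)\right) = \left(-40 - 2 \left(-9 - 8\right) 13\right) 10 - 22 = \left(-40 - \left(-34\right) 13\right) 10 - 22 = \left(-40 + 442\right) 10 - 22 = 402 \cdot 10 - 22 = 4020 - 22 = 3998$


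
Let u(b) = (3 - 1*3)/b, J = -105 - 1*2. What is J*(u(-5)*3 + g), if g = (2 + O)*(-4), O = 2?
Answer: 1712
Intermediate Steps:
J = -107 (J = -105 - 2 = -107)
g = -16 (g = (2 + 2)*(-4) = 4*(-4) = -16)
u(b) = 0 (u(b) = (3 - 3)/b = 0/b = 0)
J*(u(-5)*3 + g) = -107*(0*3 - 16) = -107*(0 - 16) = -107*(-16) = 1712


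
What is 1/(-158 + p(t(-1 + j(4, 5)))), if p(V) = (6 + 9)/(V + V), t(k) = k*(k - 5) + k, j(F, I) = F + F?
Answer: -14/2207 ≈ -0.0063435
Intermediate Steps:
j(F, I) = 2*F
t(k) = k + k*(-5 + k) (t(k) = k*(-5 + k) + k = k + k*(-5 + k))
p(V) = 15/(2*V) (p(V) = 15/((2*V)) = 15*(1/(2*V)) = 15/(2*V))
1/(-158 + p(t(-1 + j(4, 5)))) = 1/(-158 + 15/(2*(((-1 + 2*4)*(-4 + (-1 + 2*4)))))) = 1/(-158 + 15/(2*(((-1 + 8)*(-4 + (-1 + 8)))))) = 1/(-158 + 15/(2*((7*(-4 + 7))))) = 1/(-158 + 15/(2*((7*3)))) = 1/(-158 + (15/2)/21) = 1/(-158 + (15/2)*(1/21)) = 1/(-158 + 5/14) = 1/(-2207/14) = -14/2207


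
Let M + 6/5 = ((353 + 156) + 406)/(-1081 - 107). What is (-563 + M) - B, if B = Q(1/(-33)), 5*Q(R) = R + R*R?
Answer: -4101641/7260 ≈ -564.96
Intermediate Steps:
M = -3901/1980 (M = -6/5 + ((353 + 156) + 406)/(-1081 - 107) = -6/5 + (509 + 406)/(-1188) = -6/5 + 915*(-1/1188) = -6/5 - 305/396 = -3901/1980 ≈ -1.9702)
Q(R) = R/5 + R²/5 (Q(R) = (R + R*R)/5 = (R + R²)/5 = R/5 + R²/5)
B = -32/5445 (B = (⅕)*(1 + 1/(-33))/(-33) = (⅕)*(-1/33)*(1 - 1/33) = (⅕)*(-1/33)*(32/33) = -32/5445 ≈ -0.0058770)
(-563 + M) - B = (-563 - 3901/1980) - 1*(-32/5445) = -1118641/1980 + 32/5445 = -4101641/7260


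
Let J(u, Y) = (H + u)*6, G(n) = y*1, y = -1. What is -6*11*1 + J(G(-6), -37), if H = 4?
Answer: -48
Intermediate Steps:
G(n) = -1 (G(n) = -1*1 = -1)
J(u, Y) = 24 + 6*u (J(u, Y) = (4 + u)*6 = 24 + 6*u)
-6*11*1 + J(G(-6), -37) = -6*11*1 + (24 + 6*(-1)) = -66*1 + (24 - 6) = -66 + 18 = -48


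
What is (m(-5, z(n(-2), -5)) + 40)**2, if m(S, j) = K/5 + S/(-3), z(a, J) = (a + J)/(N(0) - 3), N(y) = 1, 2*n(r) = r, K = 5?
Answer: 16384/9 ≈ 1820.4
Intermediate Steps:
n(r) = r/2
z(a, J) = -J/2 - a/2 (z(a, J) = (a + J)/(1 - 3) = (J + a)/(-2) = (J + a)*(-1/2) = -J/2 - a/2)
m(S, j) = 1 - S/3 (m(S, j) = 5/5 + S/(-3) = 5*(1/5) + S*(-1/3) = 1 - S/3)
(m(-5, z(n(-2), -5)) + 40)**2 = ((1 - 1/3*(-5)) + 40)**2 = ((1 + 5/3) + 40)**2 = (8/3 + 40)**2 = (128/3)**2 = 16384/9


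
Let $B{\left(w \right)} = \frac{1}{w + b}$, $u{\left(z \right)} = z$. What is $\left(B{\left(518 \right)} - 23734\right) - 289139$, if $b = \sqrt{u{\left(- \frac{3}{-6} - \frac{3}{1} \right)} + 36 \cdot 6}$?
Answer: $- \frac{23967010271}{76603} - \frac{\sqrt{854}}{536221} \approx -3.1287 \cdot 10^{5}$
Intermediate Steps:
$b = \frac{\sqrt{854}}{2}$ ($b = \sqrt{\left(- \frac{3}{-6} - \frac{3}{1}\right) + 36 \cdot 6} = \sqrt{\left(\left(-3\right) \left(- \frac{1}{6}\right) - 3\right) + 216} = \sqrt{\left(\frac{1}{2} - 3\right) + 216} = \sqrt{- \frac{5}{2} + 216} = \sqrt{\frac{427}{2}} = \frac{\sqrt{854}}{2} \approx 14.612$)
$B{\left(w \right)} = \frac{1}{w + \frac{\sqrt{854}}{2}}$
$\left(B{\left(518 \right)} - 23734\right) - 289139 = \left(\frac{2}{\sqrt{854} + 2 \cdot 518} - 23734\right) - 289139 = \left(\frac{2}{\sqrt{854} + 1036} - 23734\right) - 289139 = \left(\frac{2}{1036 + \sqrt{854}} - 23734\right) - 289139 = \left(-23734 + \frac{2}{1036 + \sqrt{854}}\right) - 289139 = -312873 + \frac{2}{1036 + \sqrt{854}}$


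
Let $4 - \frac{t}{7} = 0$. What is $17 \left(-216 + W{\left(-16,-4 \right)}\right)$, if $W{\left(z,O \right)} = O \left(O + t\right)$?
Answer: $-5304$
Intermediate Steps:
$t = 28$ ($t = 28 - 0 = 28 + 0 = 28$)
$W{\left(z,O \right)} = O \left(28 + O\right)$ ($W{\left(z,O \right)} = O \left(O + 28\right) = O \left(28 + O\right)$)
$17 \left(-216 + W{\left(-16,-4 \right)}\right) = 17 \left(-216 - 4 \left(28 - 4\right)\right) = 17 \left(-216 - 96\right) = 17 \left(-312\right) = -5304$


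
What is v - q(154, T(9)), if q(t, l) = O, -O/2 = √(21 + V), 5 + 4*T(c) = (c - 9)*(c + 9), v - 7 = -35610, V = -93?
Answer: -35603 + 12*I*√2 ≈ -35603.0 + 16.971*I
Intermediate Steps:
v = -35603 (v = 7 - 35610 = -35603)
T(c) = -5/4 + (-9 + c)*(9 + c)/4 (T(c) = -5/4 + ((c - 9)*(c + 9))/4 = -5/4 + ((-9 + c)*(9 + c))/4 = -5/4 + (-9 + c)*(9 + c)/4)
O = -12*I*√2 (O = -2*√(21 - 93) = -12*I*√2 ≈ -16.971*I)
q(t, l) = -12*I*√2
v - q(154, T(9)) = -35603 - (-12)*I*√2 = -35603 + 12*I*√2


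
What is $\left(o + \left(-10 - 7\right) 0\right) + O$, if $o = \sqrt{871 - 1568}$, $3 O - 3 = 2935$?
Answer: $\frac{2938}{3} + i \sqrt{697} \approx 979.33 + 26.401 i$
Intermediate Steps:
$O = \frac{2938}{3}$ ($O = 1 + \frac{1}{3} \cdot 2935 = 1 + \frac{2935}{3} = \frac{2938}{3} \approx 979.33$)
$o = i \sqrt{697}$ ($o = \sqrt{-697} = i \sqrt{697} \approx 26.401 i$)
$\left(o + \left(-10 - 7\right) 0\right) + O = \left(i \sqrt{697} + \left(-10 - 7\right) 0\right) + \frac{2938}{3} = \left(i \sqrt{697} - 0\right) + \frac{2938}{3} = \left(i \sqrt{697} + 0\right) + \frac{2938}{3} = i \sqrt{697} + \frac{2938}{3} = \frac{2938}{3} + i \sqrt{697}$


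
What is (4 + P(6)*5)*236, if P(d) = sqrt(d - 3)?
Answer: 944 + 1180*sqrt(3) ≈ 2987.8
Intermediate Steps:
P(d) = sqrt(-3 + d)
(4 + P(6)*5)*236 = (4 + sqrt(-3 + 6)*5)*236 = (4 + sqrt(3)*5)*236 = (4 + 5*sqrt(3))*236 = 944 + 1180*sqrt(3)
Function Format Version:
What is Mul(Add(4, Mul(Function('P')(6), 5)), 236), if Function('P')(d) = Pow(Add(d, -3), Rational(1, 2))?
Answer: Add(944, Mul(1180, Pow(3, Rational(1, 2)))) ≈ 2987.8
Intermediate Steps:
Function('P')(d) = Pow(Add(-3, d), Rational(1, 2))
Mul(Add(4, Mul(Function('P')(6), 5)), 236) = Mul(Add(4, Mul(Pow(Add(-3, 6), Rational(1, 2)), 5)), 236) = Mul(Add(4, Mul(Pow(3, Rational(1, 2)), 5)), 236) = Mul(Add(4, Mul(5, Pow(3, Rational(1, 2)))), 236) = Add(944, Mul(1180, Pow(3, Rational(1, 2))))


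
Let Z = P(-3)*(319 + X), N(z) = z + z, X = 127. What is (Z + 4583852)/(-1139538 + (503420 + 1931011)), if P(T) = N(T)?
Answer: 4581176/1294893 ≈ 3.5379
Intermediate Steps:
N(z) = 2*z
P(T) = 2*T
Z = -2676 (Z = (2*(-3))*(319 + 127) = -6*446 = -2676)
(Z + 4583852)/(-1139538 + (503420 + 1931011)) = (-2676 + 4583852)/(-1139538 + (503420 + 1931011)) = 4581176/(-1139538 + 2434431) = 4581176/1294893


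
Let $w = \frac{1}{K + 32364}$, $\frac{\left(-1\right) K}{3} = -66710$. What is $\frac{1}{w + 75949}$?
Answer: $\frac{232494}{17657686807} \approx 1.3167 \cdot 10^{-5}$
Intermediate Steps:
$K = 200130$ ($K = \left(-3\right) \left(-66710\right) = 200130$)
$w = \frac{1}{232494}$ ($w = \frac{1}{200130 + 32364} = \frac{1}{232494} \approx 4.3012 \cdot 10^{-6}$)
$\frac{1}{w + 75949} = \frac{1}{\frac{1}{232494} + 75949} = \frac{1}{\frac{17657686807}{232494}} = \frac{232494}{17657686807}$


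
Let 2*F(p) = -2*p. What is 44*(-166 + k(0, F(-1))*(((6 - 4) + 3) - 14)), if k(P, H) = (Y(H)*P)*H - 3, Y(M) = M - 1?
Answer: -6116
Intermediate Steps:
Y(M) = -1 + M
F(p) = -p (F(p) = (-2*p)/2 = -p)
k(P, H) = -3 + H*P*(-1 + H) (k(P, H) = ((-1 + H)*P)*H - 3 = (P*(-1 + H))*H - 3 = H*P*(-1 + H) - 3 = -3 + H*P*(-1 + H))
44*(-166 + k(0, F(-1))*(((6 - 4) + 3) - 14)) = 44*(-166 + (-3 - 1*(-1)*0*(-1 - 1*(-1)))*(((6 - 4) + 3) - 14)) = 44*(-166 + (-3 + 1*0*(-1 + 1))*((2 + 3) - 14)) = 44*(-166 + (-3 + 1*0*0)*(5 - 14)) = 44*(-166 + (-3 + 0)*(-9)) = 44*(-166 - 3*(-9)) = 44*(-166 + 27) = 44*(-139) = -6116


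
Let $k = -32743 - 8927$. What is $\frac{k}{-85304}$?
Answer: $\frac{20835}{42652} \approx 0.48849$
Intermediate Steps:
$k = -41670$
$\frac{k}{-85304} = - \frac{41670}{-85304} = \left(-41670\right) \left(- \frac{1}{85304}\right) = \frac{20835}{42652}$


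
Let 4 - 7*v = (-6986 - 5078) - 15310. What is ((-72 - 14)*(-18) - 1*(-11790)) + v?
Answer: 120744/7 ≈ 17249.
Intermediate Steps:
v = 27378/7 (v = 4/7 - ((-6986 - 5078) - 15310)/7 = 4/7 - (-12064 - 15310)/7 = 4/7 - 1/7*(-27374) = 4/7 + 27374/7 = 27378/7 ≈ 3911.1)
((-72 - 14)*(-18) - 1*(-11790)) + v = ((-72 - 14)*(-18) - 1*(-11790)) + 27378/7 = (-86*(-18) + 11790) + 27378/7 = (1548 + 11790) + 27378/7 = 13338 + 27378/7 = 120744/7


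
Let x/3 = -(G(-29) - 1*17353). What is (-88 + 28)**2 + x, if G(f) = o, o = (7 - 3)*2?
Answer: 55635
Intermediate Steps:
o = 8 (o = 4*2 = 8)
G(f) = 8
x = 52035 (x = 3*(-(8 - 1*17353)) = 3*(-(8 - 17353)) = 3*(-1*(-17345)) = 3*17345 = 52035)
(-88 + 28)**2 + x = (-88 + 28)**2 + 52035 = (-60)**2 + 52035 = 3600 + 52035 = 55635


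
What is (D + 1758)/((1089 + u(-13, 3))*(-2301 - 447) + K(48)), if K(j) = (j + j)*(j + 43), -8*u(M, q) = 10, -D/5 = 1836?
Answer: 2474/993467 ≈ 0.0024903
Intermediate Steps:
D = -9180 (D = -5*1836 = -9180)
u(M, q) = -5/4 (u(M, q) = -⅛*10 = -5/4)
K(j) = 2*j*(43 + j) (K(j) = (2*j)*(43 + j) = 2*j*(43 + j))
(D + 1758)/((1089 + u(-13, 3))*(-2301 - 447) + K(48)) = (-9180 + 1758)/((1089 - 5/4)*(-2301 - 447) + 2*48*(43 + 48)) = -7422/((4351/4)*(-2748) + 2*48*91) = -7422/(-2989137 + 8736) = -7422/(-2980401) = -7422*(-1/2980401) = 2474/993467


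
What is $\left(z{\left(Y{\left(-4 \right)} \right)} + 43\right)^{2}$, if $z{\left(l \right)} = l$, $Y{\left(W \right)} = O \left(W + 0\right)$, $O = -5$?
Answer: $3969$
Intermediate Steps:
$Y{\left(W \right)} = - 5 W$ ($Y{\left(W \right)} = - 5 \left(W + 0\right) = - 5 W$)
$\left(z{\left(Y{\left(-4 \right)} \right)} + 43\right)^{2} = \left(\left(-5\right) \left(-4\right) + 43\right)^{2} = \left(20 + 43\right)^{2} = 63^{2} = 3969$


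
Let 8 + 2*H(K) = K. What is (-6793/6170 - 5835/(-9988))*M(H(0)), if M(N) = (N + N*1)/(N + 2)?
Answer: -15923267/7703245 ≈ -2.0671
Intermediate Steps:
H(K) = -4 + K/2
M(N) = 2*N/(2 + N) (M(N) = (N + N)/(2 + N) = (2*N)/(2 + N) = 2*N/(2 + N))
(-6793/6170 - 5835/(-9988))*M(H(0)) = (-6793/6170 - 5835/(-9988))*(2*(-4 + (½)*0)/(2 + (-4 + (½)*0))) = (-6793*1/6170 - 5835*(-1/9988))*(2*(-4 + 0)/(2 + (-4 + 0))) = (-6793/6170 + 5835/9988)*(2*(-4)/(2 - 4)) = -15923267*(-4)/(15406490*(-2)) = -15923267*(-4)*(-1)/(15406490*2) = -15923267/30812980*4 = -15923267/7703245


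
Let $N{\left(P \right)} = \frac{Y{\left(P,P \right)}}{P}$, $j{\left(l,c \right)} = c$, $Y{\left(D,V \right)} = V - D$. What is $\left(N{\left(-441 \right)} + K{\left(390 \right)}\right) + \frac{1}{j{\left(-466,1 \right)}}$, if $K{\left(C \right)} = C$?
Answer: $391$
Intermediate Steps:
$N{\left(P \right)} = 0$ ($N{\left(P \right)} = \frac{P - P}{P} = \frac{0}{P} = 0$)
$\left(N{\left(-441 \right)} + K{\left(390 \right)}\right) + \frac{1}{j{\left(-466,1 \right)}} = \left(0 + 390\right) + 1^{-1} = 390 + 1 = 391$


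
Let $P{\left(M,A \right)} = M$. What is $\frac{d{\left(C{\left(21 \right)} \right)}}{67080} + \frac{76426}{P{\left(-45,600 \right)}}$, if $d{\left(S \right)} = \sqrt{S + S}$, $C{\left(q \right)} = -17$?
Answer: $- \frac{76426}{45} + \frac{i \sqrt{34}}{67080} \approx -1698.4 + 8.6925 \cdot 10^{-5} i$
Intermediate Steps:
$d{\left(S \right)} = \sqrt{2} \sqrt{S}$ ($d{\left(S \right)} = \sqrt{2 S} = \sqrt{2} \sqrt{S}$)
$\frac{d{\left(C{\left(21 \right)} \right)}}{67080} + \frac{76426}{P{\left(-45,600 \right)}} = \frac{\sqrt{2} \sqrt{-17}}{67080} + \frac{76426}{-45} = \sqrt{2} i \sqrt{17} \cdot \frac{1}{67080} + 76426 \left(- \frac{1}{45}\right) = i \sqrt{34} \cdot \frac{1}{67080} - \frac{76426}{45} = \frac{i \sqrt{34}}{67080} - \frac{76426}{45} = - \frac{76426}{45} + \frac{i \sqrt{34}}{67080}$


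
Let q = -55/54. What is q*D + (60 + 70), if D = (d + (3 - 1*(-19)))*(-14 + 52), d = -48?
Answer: 30680/27 ≈ 1136.3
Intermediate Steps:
D = -988 (D = (-48 + (3 - 1*(-19)))*(-14 + 52) = (-48 + (3 + 19))*38 = (-48 + 22)*38 = -26*38 = -988)
q = -55/54 (q = -55*1/54 = -55/54 ≈ -1.0185)
q*D + (60 + 70) = -55/54*(-988) + (60 + 70) = 27170/27 + 130 = 30680/27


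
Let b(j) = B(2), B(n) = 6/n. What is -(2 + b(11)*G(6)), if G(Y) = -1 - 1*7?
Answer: 22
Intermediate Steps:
G(Y) = -8 (G(Y) = -1 - 7 = -8)
b(j) = 3 (b(j) = 6/2 = 6*(½) = 3)
-(2 + b(11)*G(6)) = -(2 + 3*(-8)) = -(2 - 24) = -1*(-22) = 22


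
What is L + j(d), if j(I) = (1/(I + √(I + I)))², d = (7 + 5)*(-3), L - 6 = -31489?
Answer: (-38535191*I - 13600656*√2)/(72*(6*√2 + 17*I)) ≈ -31483.0 + 0.00032806*I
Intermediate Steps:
L = -31483 (L = 6 - 31489 = -31483)
d = -36 (d = 12*(-3) = -36)
j(I) = (I + √2*√I)⁻² (j(I) = (1/(I + √(2*I)))² = (1/(I + √2*√I))² = (I + √2*√I)⁻²)
L + j(d) = -31483 + (-36 + √2*√(-36))⁻² = -31483 + (-36 + √2*(6*I))⁻² = -31483 + (-36 + 6*I*√2)⁻²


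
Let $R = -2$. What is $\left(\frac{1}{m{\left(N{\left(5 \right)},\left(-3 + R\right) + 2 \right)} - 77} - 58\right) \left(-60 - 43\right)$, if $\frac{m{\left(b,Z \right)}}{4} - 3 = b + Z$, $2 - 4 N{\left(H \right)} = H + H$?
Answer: $\frac{507893}{85} \approx 5975.2$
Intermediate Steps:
$N{\left(H \right)} = \frac{1}{2} - \frac{H}{2}$ ($N{\left(H \right)} = \frac{1}{2} - \frac{H + H}{4} = \frac{1}{2} - \frac{2 H}{4} = \frac{1}{2} - \frac{H}{2}$)
$m{\left(b,Z \right)} = 12 + 4 Z + 4 b$ ($m{\left(b,Z \right)} = 12 + 4 \left(b + Z\right) = 12 + 4 \left(Z + b\right) = 12 + \left(4 Z + 4 b\right) = 12 + 4 Z + 4 b$)
$\left(\frac{1}{m{\left(N{\left(5 \right)},\left(-3 + R\right) + 2 \right)} - 77} - 58\right) \left(-60 - 43\right) = \left(\frac{1}{\left(12 + 4 \left(\left(-3 - 2\right) + 2\right) + 4 \left(\frac{1}{2} - \frac{5}{2}\right)\right) - 77} - 58\right) \left(-60 - 43\right) = \left(\frac{1}{\left(12 + 4 \left(-5 + 2\right) + 4 \left(\frac{1}{2} - \frac{5}{2}\right)\right) - 77} - 58\right) \left(-103\right) = \left(\frac{1}{\left(12 + 4 \left(-3\right) + 4 \left(-2\right)\right) - 77} - 58\right) \left(-103\right) = \left(\frac{1}{\left(12 - 12 - 8\right) - 77} - 58\right) \left(-103\right) = \left(\frac{1}{-8 - 77} - 58\right) \left(-103\right) = \left(\frac{1}{-85} - 58\right) \left(-103\right) = \left(- \frac{1}{85} - 58\right) \left(-103\right) = \left(- \frac{4931}{85}\right) \left(-103\right) = \frac{507893}{85}$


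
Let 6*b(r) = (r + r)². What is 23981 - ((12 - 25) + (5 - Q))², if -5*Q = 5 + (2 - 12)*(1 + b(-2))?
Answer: 213980/9 ≈ 23776.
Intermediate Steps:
b(r) = 2*r²/3 (b(r) = (r + r)²/6 = (2*r)²/6 = (4*r²)/6 = 2*r²/3)
Q = 19/3 (Q = -(5 + (2 - 12)*(1 + (⅔)*(-2)²))/5 = -(5 - 10*(1 + (⅔)*4))/5 = -(5 - 10*(1 + 8/3))/5 = -(5 - 10*11/3)/5 = -(5 - 110/3)/5 = -⅕*(-95/3) = 19/3 ≈ 6.3333)
23981 - ((12 - 25) + (5 - Q))² = 23981 - ((12 - 25) + (5 - 1*19/3))² = 23981 - (-13 + (5 - 19/3))² = 23981 - (-13 - 4/3)² = 23981 - (-43/3)² = 23981 - 1*1849/9 = 23981 - 1849/9 = 213980/9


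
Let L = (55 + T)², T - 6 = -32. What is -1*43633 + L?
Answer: -42792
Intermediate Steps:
T = -26 (T = 6 - 32 = -26)
L = 841 (L = (55 - 26)² = 29² = 841)
-1*43633 + L = -1*43633 + 841 = -43633 + 841 = -42792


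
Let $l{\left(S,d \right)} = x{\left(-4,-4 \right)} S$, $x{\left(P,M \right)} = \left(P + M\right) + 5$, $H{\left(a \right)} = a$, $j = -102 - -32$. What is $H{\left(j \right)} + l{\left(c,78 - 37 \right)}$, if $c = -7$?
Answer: $-49$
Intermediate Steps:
$j = -70$ ($j = -102 + 32 = -70$)
$x{\left(P,M \right)} = 5 + M + P$ ($x{\left(P,M \right)} = \left(M + P\right) + 5 = 5 + M + P$)
$l{\left(S,d \right)} = - 3 S$ ($l{\left(S,d \right)} = \left(5 - 4 - 4\right) S = - 3 S$)
$H{\left(j \right)} + l{\left(c,78 - 37 \right)} = -70 - -21 = -70 + 21 = -49$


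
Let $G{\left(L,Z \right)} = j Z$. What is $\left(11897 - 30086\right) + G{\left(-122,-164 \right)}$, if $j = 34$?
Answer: $-23765$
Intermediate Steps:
$G{\left(L,Z \right)} = 34 Z$
$\left(11897 - 30086\right) + G{\left(-122,-164 \right)} = \left(11897 - 30086\right) + 34 \left(-164\right) = -18189 - 5576 = -23765$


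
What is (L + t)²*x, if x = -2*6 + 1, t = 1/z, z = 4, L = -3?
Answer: -1331/16 ≈ -83.188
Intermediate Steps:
t = ¼ (t = 1/4 = ¼ ≈ 0.25000)
x = -11 (x = -12 + 1 = -11)
(L + t)²*x = (-3 + ¼)²*(-11) = (-11/4)²*(-11) = (121/16)*(-11) = -1331/16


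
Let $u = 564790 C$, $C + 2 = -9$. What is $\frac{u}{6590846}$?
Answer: $- \frac{3106345}{3295423} \approx -0.94262$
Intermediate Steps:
$C = -11$ ($C = -2 - 9 = -11$)
$u = -6212690$ ($u = 564790 \left(-11\right) = -6212690$)
$\frac{u}{6590846} = - \frac{6212690}{6590846} = \left(-6212690\right) \frac{1}{6590846} = - \frac{3106345}{3295423}$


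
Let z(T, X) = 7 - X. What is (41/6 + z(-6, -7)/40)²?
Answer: 185761/3600 ≈ 51.600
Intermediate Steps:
(41/6 + z(-6, -7)/40)² = (41/6 + (7 - 1*(-7))/40)² = (41*(⅙) + (7 + 7)*(1/40))² = (41/6 + 14*(1/40))² = (41/6 + 7/20)² = (431/60)² = 185761/3600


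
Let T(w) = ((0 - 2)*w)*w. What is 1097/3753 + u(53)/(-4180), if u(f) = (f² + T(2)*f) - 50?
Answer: -835559/3137508 ≈ -0.26631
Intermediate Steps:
T(w) = -2*w² (T(w) = (-2*w)*w = -2*w²)
u(f) = -50 + f² - 8*f (u(f) = (f² + (-2*2²)*f) - 50 = (f² + (-2*4)*f) - 50 = (f² - 8*f) - 50 = -50 + f² - 8*f)
1097/3753 + u(53)/(-4180) = 1097/3753 + (-50 + 53² - 8*53)/(-4180) = 1097*(1/3753) + (-50 + 2809 - 424)*(-1/4180) = 1097/3753 + 2335*(-1/4180) = 1097/3753 - 467/836 = -835559/3137508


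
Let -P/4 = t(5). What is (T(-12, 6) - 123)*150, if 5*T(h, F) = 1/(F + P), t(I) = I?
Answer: -129165/7 ≈ -18452.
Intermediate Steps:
P = -20 (P = -4*5 = -20)
T(h, F) = 1/(5*(-20 + F)) (T(h, F) = 1/(5*(F - 20)) = 1/(5*(-20 + F)))
(T(-12, 6) - 123)*150 = (1/(5*(-20 + 6)) - 123)*150 = ((⅕)/(-14) - 123)*150 = ((⅕)*(-1/14) - 123)*150 = (-1/70 - 123)*150 = -8611/70*150 = -129165/7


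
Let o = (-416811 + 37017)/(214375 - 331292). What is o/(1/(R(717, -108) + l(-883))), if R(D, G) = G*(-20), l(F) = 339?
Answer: 949105206/116917 ≈ 8117.8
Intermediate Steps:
R(D, G) = -20*G
o = 379794/116917 (o = -379794/(-116917) = -379794*(-1/116917) = 379794/116917 ≈ 3.2484)
o/(1/(R(717, -108) + l(-883))) = 379794/(116917*(1/(-20*(-108) + 339))) = 379794/(116917*(1/(2160 + 339))) = 379794/(116917*(1/2499)) = (379794/116917)*2499 = 949105206/116917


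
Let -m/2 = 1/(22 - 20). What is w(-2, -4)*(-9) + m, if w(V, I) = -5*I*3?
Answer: -541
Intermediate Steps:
w(V, I) = -15*I
m = -1 (m = -2/(22 - 20) = -2/2 = -2*½ = -1)
w(-2, -4)*(-9) + m = -15*(-4)*(-9) - 1 = 60*(-9) - 1 = -540 - 1 = -541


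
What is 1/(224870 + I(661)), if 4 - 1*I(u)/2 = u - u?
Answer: 1/224878 ≈ 4.4469e-6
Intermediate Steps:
I(u) = 8 (I(u) = 8 - 2*(u - u) = 8 - 2*0 = 8 + 0 = 8)
1/(224870 + I(661)) = 1/(224870 + 8) = 1/224878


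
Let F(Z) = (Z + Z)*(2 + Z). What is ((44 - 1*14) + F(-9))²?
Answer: 24336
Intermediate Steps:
F(Z) = 2*Z*(2 + Z) (F(Z) = (2*Z)*(2 + Z) = 2*Z*(2 + Z))
((44 - 1*14) + F(-9))² = ((44 - 1*14) + 2*(-9)*(2 - 9))² = ((44 - 14) + 2*(-9)*(-7))² = (30 + 126)² = 156² = 24336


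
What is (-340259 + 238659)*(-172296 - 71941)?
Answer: 24814479200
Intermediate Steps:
(-340259 + 238659)*(-172296 - 71941) = -101600*(-244237) = 24814479200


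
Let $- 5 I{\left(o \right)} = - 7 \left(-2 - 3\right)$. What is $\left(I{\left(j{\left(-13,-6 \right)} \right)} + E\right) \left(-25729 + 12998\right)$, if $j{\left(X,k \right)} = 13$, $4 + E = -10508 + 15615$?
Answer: $-64877176$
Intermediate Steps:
$E = 5103$ ($E = -4 + \left(-10508 + 15615\right) = -4 + 5107 = 5103$)
$I{\left(o \right)} = -7$ ($I{\left(o \right)} = - \frac{\left(-7\right) \left(-2 - 3\right)}{5} = - \frac{\left(-7\right) \left(-5\right)}{5} = \left(- \frac{1}{5}\right) 35 = -7$)
$\left(I{\left(j{\left(-13,-6 \right)} \right)} + E\right) \left(-25729 + 12998\right) = \left(-7 + 5103\right) \left(-25729 + 12998\right) = 5096 \left(-12731\right) = -64877176$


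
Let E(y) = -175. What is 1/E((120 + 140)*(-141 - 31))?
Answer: -1/175 ≈ -0.0057143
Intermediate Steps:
1/E((120 + 140)*(-141 - 31)) = 1/(-175) = -1/175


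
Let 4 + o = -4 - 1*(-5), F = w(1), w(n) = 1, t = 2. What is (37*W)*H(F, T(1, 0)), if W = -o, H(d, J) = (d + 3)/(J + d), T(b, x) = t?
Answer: 148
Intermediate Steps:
F = 1
o = -3 (o = -4 + (-4 - 1*(-5)) = -4 + (-4 + 5) = -4 + 1 = -3)
T(b, x) = 2
H(d, J) = (3 + d)/(J + d)
W = 3 (W = -1*(-3) = 3)
(37*W)*H(F, T(1, 0)) = (37*3)*((3 + 1)/(2 + 1)) = 111*(4/3) = 148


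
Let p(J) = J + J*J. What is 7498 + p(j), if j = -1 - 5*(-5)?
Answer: 8098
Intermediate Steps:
j = 24 (j = -1 + 25 = 24)
p(J) = J + J²
7498 + p(j) = 7498 + 24*(1 + 24) = 7498 + 24*25 = 7498 + 600 = 8098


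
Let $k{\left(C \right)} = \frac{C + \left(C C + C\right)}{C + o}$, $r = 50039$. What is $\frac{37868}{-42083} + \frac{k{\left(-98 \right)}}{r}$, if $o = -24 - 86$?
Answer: $- \frac{24658143880}{27375286081} \approx -0.90074$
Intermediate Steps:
$o = -110$
$k{\left(C \right)} = \frac{C^{2} + 2 C}{-110 + C}$ ($k{\left(C \right)} = \frac{C + \left(C C + C\right)}{C - 110} = \frac{C + \left(C^{2} + C\right)}{-110 + C} = \frac{C + \left(C + C^{2}\right)}{-110 + C} = \frac{C^{2} + 2 C}{-110 + C}$)
$\frac{37868}{-42083} + \frac{k{\left(-98 \right)}}{r} = \frac{37868}{-42083} + \frac{\left(-98\right) \frac{1}{-110 - 98} \left(2 - 98\right)}{50039} = 37868 \left(- \frac{1}{42083}\right) + \left(-98\right) \frac{1}{-208} \left(-96\right) \frac{1}{50039} = - \frac{37868}{42083} + \left(-98\right) \left(- \frac{1}{208}\right) \left(-96\right) \frac{1}{50039} = - \frac{37868}{42083} - \frac{588}{650507} = - \frac{24658143880}{27375286081}$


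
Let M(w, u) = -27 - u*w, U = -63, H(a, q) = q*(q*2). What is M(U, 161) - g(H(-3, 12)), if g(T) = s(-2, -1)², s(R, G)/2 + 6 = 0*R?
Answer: 9972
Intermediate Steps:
H(a, q) = 2*q² (H(a, q) = q*(2*q) = 2*q²)
s(R, G) = -12 (s(R, G) = -12 + 2*(0*R) = -12 + 2*0 = -12 + 0 = -12)
M(w, u) = -27 - u*w
g(T) = 144 (g(T) = (-12)² = 144)
M(U, 161) - g(H(-3, 12)) = (-27 - 1*161*(-63)) - 1*144 = (-27 + 10143) - 144 = 10116 - 144 = 9972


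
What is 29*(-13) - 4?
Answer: -381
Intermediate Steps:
29*(-13) - 4 = -377 - 4 = -381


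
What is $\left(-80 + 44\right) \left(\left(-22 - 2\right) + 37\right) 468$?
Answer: $-219024$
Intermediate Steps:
$\left(-80 + 44\right) \left(\left(-22 - 2\right) + 37\right) 468 = - 36 \left(-24 + 37\right) 468 = \left(-36\right) 13 \cdot 468 = \left(-468\right) 468 = -219024$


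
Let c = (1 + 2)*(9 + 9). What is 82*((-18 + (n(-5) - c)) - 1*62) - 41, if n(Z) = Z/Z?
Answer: -10947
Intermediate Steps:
n(Z) = 1
c = 54 (c = 3*18 = 54)
82*((-18 + (n(-5) - c)) - 1*62) - 41 = 82*((-18 + (1 - 1*54)) - 1*62) - 41 = 82*((-18 + (1 - 54)) - 62) - 41 = 82*((-18 - 53) - 62) - 41 = 82*(-71 - 62) - 41 = 82*(-133) - 41 = -10906 - 41 = -10947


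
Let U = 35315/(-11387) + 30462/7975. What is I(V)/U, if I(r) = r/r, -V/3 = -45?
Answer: 90811325/65233669 ≈ 1.3921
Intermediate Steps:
V = 135 (V = -3*(-45) = 135)
I(r) = 1
U = 65233669/90811325 (U = 35315*(-1/11387) + 30462*(1/7975) = -35315/11387 + 30462/7975 = 65233669/90811325 ≈ 0.71834)
I(V)/U = 1/(65233669/90811325) = 1*(90811325/65233669) = 90811325/65233669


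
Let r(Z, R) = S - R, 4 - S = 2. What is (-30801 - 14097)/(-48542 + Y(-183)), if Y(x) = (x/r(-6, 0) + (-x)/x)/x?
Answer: 16432668/17766187 ≈ 0.92494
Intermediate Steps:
S = 2 (S = 4 - 1*2 = 4 - 2 = 2)
r(Z, R) = 2 - R
Y(x) = (-1 + x/2)/x (Y(x) = (x/(2 - 1*0) + (-x)/x)/x = (x/(2 + 0) - 1)/x = (x/2 - 1)/x = (-1 + x/2)/x)
(-30801 - 14097)/(-48542 + Y(-183)) = (-30801 - 14097)/(-48542 + (½)*(-2 - 183)/(-183)) = -44898/(-48542 + (½)*(-1/183)*(-185)) = -44898/(-48542 + 185/366) = -44898/(-17766187/366) = -44898*(-366/17766187) = 16432668/17766187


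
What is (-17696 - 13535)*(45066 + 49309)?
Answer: -2947425625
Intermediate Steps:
(-17696 - 13535)*(45066 + 49309) = -31231*94375 = -2947425625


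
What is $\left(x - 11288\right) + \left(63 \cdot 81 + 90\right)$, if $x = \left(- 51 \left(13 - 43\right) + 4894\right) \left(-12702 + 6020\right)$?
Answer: $-42931263$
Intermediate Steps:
$x = -42925168$ ($x = \left(\left(-51\right) \left(-30\right) + 4894\right) \left(-6682\right) = \left(1530 + 4894\right) \left(-6682\right) = 6424 \left(-6682\right) = -42925168$)
$\left(x - 11288\right) + \left(63 \cdot 81 + 90\right) = \left(-42925168 - 11288\right) + \left(63 \cdot 81 + 90\right) = -42936456 + \left(5103 + 90\right) = -42936456 + 5193 = -42931263$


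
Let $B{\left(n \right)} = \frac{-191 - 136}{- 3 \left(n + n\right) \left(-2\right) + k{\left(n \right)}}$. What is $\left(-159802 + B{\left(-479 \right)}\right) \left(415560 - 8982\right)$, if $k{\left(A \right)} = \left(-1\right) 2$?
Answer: $- \frac{186794368997997}{2875} \approx -6.4972 \cdot 10^{10}$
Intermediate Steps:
$k{\left(A \right)} = -2$
$B{\left(n \right)} = - \frac{327}{-2 + 12 n}$ ($B{\left(n \right)} = \frac{-191 - 136}{- 3 \left(n + n\right) \left(-2\right) - 2} = - \frac{327}{- 3 \cdot 2 n \left(-2\right) - 2} = - \frac{327}{- 3 \left(- 4 n\right) - 2} = - \frac{327}{12 n - 2} = - \frac{327}{-2 + 12 n}$)
$\left(-159802 + B{\left(-479 \right)}\right) \left(415560 - 8982\right) = \left(-159802 - \frac{327}{-2 + 12 \left(-479\right)}\right) \left(415560 - 8982\right) = \left(-159802 - \frac{327}{-2 - 5748}\right) \left(415560 - 8982\right) = \left(-159802 - \frac{327}{-5750}\right) \left(415560 - 8982\right) = \left(-159802 - - \frac{327}{5750}\right) 406578 = \left(-159802 + \frac{327}{5750}\right) 406578 = \left(- \frac{918861173}{5750}\right) 406578 = - \frac{186794368997997}{2875}$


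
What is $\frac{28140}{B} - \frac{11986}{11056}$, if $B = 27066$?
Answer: $- \frac{1108103}{24936808} \approx -0.044436$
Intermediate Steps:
$\frac{28140}{B} - \frac{11986}{11056} = \frac{28140}{27066} - \frac{11986}{11056} = 28140 \cdot \frac{1}{27066} - \frac{5993}{5528} = \frac{4690}{4511} - \frac{5993}{5528} = - \frac{1108103}{24936808}$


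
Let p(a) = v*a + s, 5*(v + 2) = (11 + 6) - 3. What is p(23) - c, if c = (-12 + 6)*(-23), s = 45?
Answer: -373/5 ≈ -74.600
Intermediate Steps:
v = ⅘ (v = -2 + ((11 + 6) - 3)/5 = -2 + (17 - 3)/5 = -2 + (⅕)*14 = -2 + 14/5 = ⅘ ≈ 0.80000)
p(a) = 45 + 4*a/5 (p(a) = 4*a/5 + 45 = 45 + 4*a/5)
c = 138 (c = -6*(-23) = 138)
p(23) - c = (45 + (⅘)*23) - 1*138 = (45 + 92/5) - 138 = 317/5 - 138 = -373/5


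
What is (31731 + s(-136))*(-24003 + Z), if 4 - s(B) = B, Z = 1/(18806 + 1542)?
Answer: -15566212093453/20348 ≈ -7.6500e+8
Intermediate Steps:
Z = 1/20348 ≈ 4.9145e-5
s(B) = 4 - B
(31731 + s(-136))*(-24003 + Z) = (31731 + (4 - 1*(-136)))*(-24003 + 1/20348) = (31731 + (4 + 136))*(-488413043/20348) = (31731 + 140)*(-488413043/20348) = 31871*(-488413043/20348) = -15566212093453/20348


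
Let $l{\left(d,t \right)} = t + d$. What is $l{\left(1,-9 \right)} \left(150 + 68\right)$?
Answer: $-1744$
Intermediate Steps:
$l{\left(d,t \right)} = d + t$
$l{\left(1,-9 \right)} \left(150 + 68\right) = \left(1 - 9\right) \left(150 + 68\right) = \left(-8\right) 218 = -1744$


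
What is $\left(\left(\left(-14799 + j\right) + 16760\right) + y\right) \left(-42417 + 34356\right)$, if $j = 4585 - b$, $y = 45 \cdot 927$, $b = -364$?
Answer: $-391966125$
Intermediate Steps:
$y = 41715$
$j = 4949$ ($j = 4585 - -364 = 4585 + 364 = 4949$)
$\left(\left(\left(-14799 + j\right) + 16760\right) + y\right) \left(-42417 + 34356\right) = \left(\left(\left(-14799 + 4949\right) + 16760\right) + 41715\right) \left(-42417 + 34356\right) = \left(\left(-9850 + 16760\right) + 41715\right) \left(-8061\right) = \left(6910 + 41715\right) \left(-8061\right) = 48625 \left(-8061\right) = -391966125$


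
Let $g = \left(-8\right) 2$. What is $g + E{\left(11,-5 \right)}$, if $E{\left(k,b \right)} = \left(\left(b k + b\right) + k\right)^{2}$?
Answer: $2385$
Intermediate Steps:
$E{\left(k,b \right)} = \left(b + k + b k\right)^{2}$ ($E{\left(k,b \right)} = \left(\left(b + b k\right) + k\right)^{2} = \left(b + k + b k\right)^{2}$)
$g = -16$
$g + E{\left(11,-5 \right)} = -16 + \left(-5 + 11 - 55\right)^{2} = -16 + \left(-49\right)^{2} = -16 + 2401 = 2385$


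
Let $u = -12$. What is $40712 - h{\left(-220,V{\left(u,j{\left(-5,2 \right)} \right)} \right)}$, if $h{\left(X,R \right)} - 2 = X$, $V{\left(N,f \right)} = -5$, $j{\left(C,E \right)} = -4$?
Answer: $40930$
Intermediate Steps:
$h{\left(X,R \right)} = 2 + X$
$40712 - h{\left(-220,V{\left(u,j{\left(-5,2 \right)} \right)} \right)} = 40712 - \left(2 - 220\right) = 40712 - -218 = 40712 + 218 = 40930$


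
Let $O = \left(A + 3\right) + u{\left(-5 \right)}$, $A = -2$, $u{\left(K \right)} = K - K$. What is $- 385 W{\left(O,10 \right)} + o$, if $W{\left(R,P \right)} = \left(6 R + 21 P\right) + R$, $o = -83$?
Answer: $-83628$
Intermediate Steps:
$u{\left(K \right)} = 0$
$O = 1$ ($O = \left(-2 + 3\right) + 0 = 1 + 0 = 1$)
$W{\left(R,P \right)} = 7 R + 21 P$
$- 385 W{\left(O,10 \right)} + o = - 385 \left(7 \cdot 1 + 21 \cdot 10\right) - 83 = - 385 \left(7 + 210\right) - 83 = \left(-385\right) 217 - 83 = -83545 - 83 = -83628$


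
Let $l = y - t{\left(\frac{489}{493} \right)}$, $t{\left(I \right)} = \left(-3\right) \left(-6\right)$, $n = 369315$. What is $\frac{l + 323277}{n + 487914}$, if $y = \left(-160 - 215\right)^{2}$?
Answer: $\frac{154628}{285743} \approx 0.54114$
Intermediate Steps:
$y = 140625$ ($y = \left(-375\right)^{2} = 140625$)
$t{\left(I \right)} = 18$
$l = 140607$ ($l = 140625 - 18 = 140607$)
$\frac{l + 323277}{n + 487914} = \frac{140607 + 323277}{369315 + 487914} = \frac{463884}{857229} = 463884 \cdot \frac{1}{857229} = \frac{154628}{285743}$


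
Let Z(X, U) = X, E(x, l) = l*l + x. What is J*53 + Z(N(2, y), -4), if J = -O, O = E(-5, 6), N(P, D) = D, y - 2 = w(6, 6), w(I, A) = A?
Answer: -1635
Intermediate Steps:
y = 8 (y = 2 + 6 = 8)
E(x, l) = x + l² (E(x, l) = l² + x = x + l²)
O = 31 (O = -5 + 6² = -5 + 36 = 31)
J = -31 (J = -1*31 = -31)
J*53 + Z(N(2, y), -4) = -31*53 + 8 = -1643 + 8 = -1635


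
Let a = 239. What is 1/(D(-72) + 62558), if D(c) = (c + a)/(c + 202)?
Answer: 130/8132707 ≈ 1.5985e-5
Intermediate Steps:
D(c) = (239 + c)/(202 + c) (D(c) = (c + 239)/(c + 202) = (239 + c)/(202 + c))
1/(D(-72) + 62558) = 1/((239 - 72)/(202 - 72) + 62558) = 1/(167/130 + 62558) = 1/(8132707/130) = 130/8132707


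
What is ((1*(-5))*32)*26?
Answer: -4160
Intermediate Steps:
((1*(-5))*32)*26 = -5*32*26 = -160*26 = -4160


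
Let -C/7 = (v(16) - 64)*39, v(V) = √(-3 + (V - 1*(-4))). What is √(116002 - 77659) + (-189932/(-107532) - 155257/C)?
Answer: -693352847/96880329 + √38343 - 155257*√17/1113567 ≈ 188.08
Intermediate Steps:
v(V) = √(1 + V) (v(V) = √(-3 + (V + 4)) = √(-3 + (4 + V)) = √(1 + V))
C = 17472 - 273*√17 (C = -7*(√(1 + 16) - 64)*39 = -7*(√17 - 64)*39 = -7*(-64 + √17)*39 = -7*(-2496 + 39*√17) = 17472 - 273*√17 ≈ 16346.)
√(116002 - 77659) + (-189932/(-107532) - 155257/C) = √(116002 - 77659) + (-189932/(-107532) - 155257/(17472 - 273*√17)) = √38343 + (-189932*(-1/107532) - 155257/(17472 - 273*√17)) = √38343 + (461/261 - 155257/(17472 - 273*√17)) = 461/261 + √38343 - 155257/(17472 - 273*√17)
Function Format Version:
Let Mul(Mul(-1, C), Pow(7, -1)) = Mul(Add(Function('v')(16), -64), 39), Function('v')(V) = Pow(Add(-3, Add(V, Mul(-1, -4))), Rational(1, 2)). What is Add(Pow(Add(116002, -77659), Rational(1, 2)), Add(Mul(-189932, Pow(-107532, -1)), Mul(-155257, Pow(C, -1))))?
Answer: Add(Rational(-693352847, 96880329), Pow(38343, Rational(1, 2)), Mul(Rational(-155257, 1113567), Pow(17, Rational(1, 2)))) ≈ 188.08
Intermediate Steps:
Function('v')(V) = Pow(Add(1, V), Rational(1, 2)) (Function('v')(V) = Pow(Add(-3, Add(V, 4)), Rational(1, 2)) = Pow(Add(-3, Add(4, V)), Rational(1, 2)) = Pow(Add(1, V), Rational(1, 2)))
C = Add(17472, Mul(-273, Pow(17, Rational(1, 2)))) (C = Mul(-7, Mul(Add(Pow(Add(1, 16), Rational(1, 2)), -64), 39)) = Mul(-7, Mul(Add(Pow(17, Rational(1, 2)), -64), 39)) = Mul(-7, Mul(Add(-64, Pow(17, Rational(1, 2))), 39)) = Mul(-7, Add(-2496, Mul(39, Pow(17, Rational(1, 2))))) = Add(17472, Mul(-273, Pow(17, Rational(1, 2)))) ≈ 16346.)
Add(Pow(Add(116002, -77659), Rational(1, 2)), Add(Mul(-189932, Pow(-107532, -1)), Mul(-155257, Pow(C, -1)))) = Add(Pow(Add(116002, -77659), Rational(1, 2)), Add(Mul(-189932, Pow(-107532, -1)), Mul(-155257, Pow(Add(17472, Mul(-273, Pow(17, Rational(1, 2)))), -1)))) = Add(Pow(38343, Rational(1, 2)), Add(Mul(-189932, Rational(-1, 107532)), Mul(-155257, Pow(Add(17472, Mul(-273, Pow(17, Rational(1, 2)))), -1)))) = Add(Pow(38343, Rational(1, 2)), Add(Rational(461, 261), Mul(-155257, Pow(Add(17472, Mul(-273, Pow(17, Rational(1, 2)))), -1)))) = Add(Rational(461, 261), Pow(38343, Rational(1, 2)), Mul(-155257, Pow(Add(17472, Mul(-273, Pow(17, Rational(1, 2)))), -1)))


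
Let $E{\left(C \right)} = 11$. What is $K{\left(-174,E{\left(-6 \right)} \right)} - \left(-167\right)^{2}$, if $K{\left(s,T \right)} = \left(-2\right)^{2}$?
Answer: $-27885$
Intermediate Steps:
$K{\left(s,T \right)} = 4$
$K{\left(-174,E{\left(-6 \right)} \right)} - \left(-167\right)^{2} = 4 - \left(-167\right)^{2} = 4 - 27889 = -27885$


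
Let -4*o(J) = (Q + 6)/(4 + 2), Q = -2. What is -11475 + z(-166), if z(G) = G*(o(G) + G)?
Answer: 48326/3 ≈ 16109.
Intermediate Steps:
o(J) = -⅙ (o(J) = -(-2 + 6)/(4*(4 + 2)) = -1/6 = -¼*⅔ = -⅙)
z(G) = G*(-⅙ + G)
-11475 + z(-166) = -11475 - 166*(-⅙ - 166) = -11475 - 166*(-997/6) = -11475 + 82751/3 = 48326/3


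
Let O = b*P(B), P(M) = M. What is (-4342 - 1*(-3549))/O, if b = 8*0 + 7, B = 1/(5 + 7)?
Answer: -9516/7 ≈ -1359.4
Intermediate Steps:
B = 1/12 ≈ 0.083333
b = 7 (b = 0 + 7 = 7)
O = 7/12 (O = 7*(1/12) = 7/12 ≈ 0.58333)
(-4342 - 1*(-3549))/O = (-4342 - 1*(-3549))/(7/12) = (-4342 + 3549)*(12/7) = -793*12/7 = -9516/7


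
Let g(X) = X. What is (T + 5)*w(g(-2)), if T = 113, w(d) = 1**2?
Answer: 118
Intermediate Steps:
w(d) = 1
(T + 5)*w(g(-2)) = (113 + 5)*1 = 118*1 = 118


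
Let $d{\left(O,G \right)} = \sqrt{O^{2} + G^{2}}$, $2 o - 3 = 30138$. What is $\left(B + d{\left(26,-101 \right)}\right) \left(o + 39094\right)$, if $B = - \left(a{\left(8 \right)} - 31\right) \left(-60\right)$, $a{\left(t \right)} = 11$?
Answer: $-64997400 + \frac{108329 \sqrt{10877}}{2} \approx -5.9348 \cdot 10^{7}$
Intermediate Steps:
$o = \frac{30141}{2}$ ($o = \frac{3}{2} + \frac{1}{2} \cdot 30138 = \frac{3}{2} + 15069 = \frac{30141}{2} \approx 15071.0$)
$d{\left(O,G \right)} = \sqrt{G^{2} + O^{2}}$
$B = -1200$ ($B = - \left(11 - 31\right) \left(-60\right) = - \left(-20\right) \left(-60\right) = \left(-1\right) 1200 = -1200$)
$\left(B + d{\left(26,-101 \right)}\right) \left(o + 39094\right) = \left(-1200 + \sqrt{\left(-101\right)^{2} + 26^{2}}\right) \left(\frac{30141}{2} + 39094\right) = \left(-1200 + \sqrt{10201 + 676}\right) \frac{108329}{2} = \left(-1200 + \sqrt{10877}\right) \frac{108329}{2} = -64997400 + \frac{108329 \sqrt{10877}}{2}$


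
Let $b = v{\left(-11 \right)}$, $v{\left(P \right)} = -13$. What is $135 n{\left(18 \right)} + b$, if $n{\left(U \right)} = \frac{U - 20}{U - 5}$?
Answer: $- \frac{439}{13} \approx -33.769$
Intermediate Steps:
$b = -13$
$n{\left(U \right)} = \frac{-20 + U}{-5 + U}$
$135 n{\left(18 \right)} + b = 135 \frac{-20 + 18}{-5 + 18} - 13 = 135 \cdot \frac{1}{13} \left(-2\right) - 13 = 135 \left(- \frac{2}{13}\right) - 13 = - \frac{270}{13} - 13 = - \frac{439}{13}$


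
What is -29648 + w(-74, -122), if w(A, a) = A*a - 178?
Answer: -20798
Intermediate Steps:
w(A, a) = -178 + A*a
-29648 + w(-74, -122) = -29648 + (-178 - 74*(-122)) = -29648 + (-178 + 9028) = -29648 + 8850 = -20798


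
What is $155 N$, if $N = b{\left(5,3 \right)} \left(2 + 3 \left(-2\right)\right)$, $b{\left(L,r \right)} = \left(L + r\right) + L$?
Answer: $-8060$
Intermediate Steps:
$b{\left(L,r \right)} = r + 2 L$
$N = -52$ ($N = \left(3 + 2 \cdot 5\right) \left(2 + 3 \left(-2\right)\right) = \left(3 + 10\right) \left(2 - 6\right) = 13 \left(-4\right) = -52$)
$155 N = 155 \left(-52\right) = -8060$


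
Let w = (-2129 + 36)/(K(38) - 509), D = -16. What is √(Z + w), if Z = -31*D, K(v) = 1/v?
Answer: √424215670/921 ≈ 22.363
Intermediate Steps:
w = 11362/2763 (w = (-2129 + 36)/(1/38 - 509) = -2093/(1/38 - 509) = -2093/(-19341/38) = -2093*(-38/19341) = 11362/2763 ≈ 4.1122)
Z = 496 (Z = -31*(-16) = 496)
√(Z + w) = √(496 + 11362/2763) = √(1381810/2763) = √424215670/921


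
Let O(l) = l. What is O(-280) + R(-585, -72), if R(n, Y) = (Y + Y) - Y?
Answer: -352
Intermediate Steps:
R(n, Y) = Y (R(n, Y) = 2*Y - Y = Y)
O(-280) + R(-585, -72) = -280 - 72 = -352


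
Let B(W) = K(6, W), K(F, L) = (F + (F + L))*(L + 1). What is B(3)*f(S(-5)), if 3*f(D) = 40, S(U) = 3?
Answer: 800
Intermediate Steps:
f(D) = 40/3 (f(D) = (⅓)*40 = 40/3)
K(F, L) = (1 + L)*(L + 2*F) (K(F, L) = (L + 2*F)*(1 + L) = (1 + L)*(L + 2*F))
B(W) = 12 + W² + 13*W (B(W) = W + W² + 2*6 + 2*6*W = W + W² + 12 + 12*W = 12 + W² + 13*W)
B(3)*f(S(-5)) = (12 + 3² + 13*3)*(40/3) = (12 + 9 + 39)*(40/3) = 60*(40/3) = 800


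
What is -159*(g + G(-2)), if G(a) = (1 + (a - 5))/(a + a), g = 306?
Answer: -97785/2 ≈ -48893.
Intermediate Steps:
G(a) = (-4 + a)/(2*a) (G(a) = (1 + (-5 + a))/((2*a)) = (-4 + a)*(1/(2*a)) = (-4 + a)/(2*a))
-159*(g + G(-2)) = -159*(306 + (½)*(-4 - 2)/(-2)) = -159*(306 + (½)*(-½)*(-6)) = -159*(306 + 3/2) = -159*615/2 = -97785/2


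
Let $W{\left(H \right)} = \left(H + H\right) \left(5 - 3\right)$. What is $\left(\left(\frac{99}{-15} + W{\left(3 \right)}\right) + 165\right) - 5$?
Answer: $\frac{827}{5} \approx 165.4$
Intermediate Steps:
$W{\left(H \right)} = 4 H$ ($W{\left(H \right)} = 2 H 2 = 4 H$)
$\left(\left(\frac{99}{-15} + W{\left(3 \right)}\right) + 165\right) - 5 = \left(\left(\frac{99}{-15} + 4 \cdot 3\right) + 165\right) - 5 = \left(\left(99 \left(- \frac{1}{15}\right) + 12\right) + 165\right) - 5 = \left(\left(- \frac{33}{5} + 12\right) + 165\right) - 5 = \left(\frac{27}{5} + 165\right) - 5 = \frac{852}{5} - 5 = \frac{827}{5}$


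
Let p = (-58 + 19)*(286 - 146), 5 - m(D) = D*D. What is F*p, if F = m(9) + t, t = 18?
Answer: 316680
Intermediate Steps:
m(D) = 5 - D**2 (m(D) = 5 - D*D = 5 - D**2)
p = -5460 (p = -39*140 = -5460)
F = -58 (F = (5 - 1*9**2) + 18 = (5 - 1*81) + 18 = (5 - 81) + 18 = -76 + 18 = -58)
F*p = -58*(-5460) = 316680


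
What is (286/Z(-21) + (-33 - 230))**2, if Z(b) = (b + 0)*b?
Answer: 13385795809/194481 ≈ 68828.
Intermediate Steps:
Z(b) = b**2 (Z(b) = b*b = b**2)
(286/Z(-21) + (-33 - 230))**2 = (286/((-21)**2) + (-33 - 230))**2 = (286/441 - 263)**2 = (-115697/441)**2 = 13385795809/194481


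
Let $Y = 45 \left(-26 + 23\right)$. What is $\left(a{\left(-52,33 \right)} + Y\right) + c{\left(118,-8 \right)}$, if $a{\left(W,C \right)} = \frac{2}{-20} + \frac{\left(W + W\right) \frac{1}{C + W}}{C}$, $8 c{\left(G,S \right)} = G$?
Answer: $- \frac{1507109}{12540} \approx -120.18$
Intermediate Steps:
$c{\left(G,S \right)} = \frac{G}{8}$
$Y = -135$ ($Y = 45 \left(-3\right) = -135$)
$a{\left(W,C \right)} = - \frac{1}{10} + \frac{2 W}{C \left(C + W\right)}$ ($a{\left(W,C \right)} = 2 \left(- \frac{1}{20}\right) + \frac{2 W \frac{1}{C + W}}{C} = - \frac{1}{10} + \frac{2 W \frac{1}{C + W}}{C} = - \frac{1}{10} + \frac{2 W}{C \left(C + W\right)}$)
$\left(a{\left(-52,33 \right)} + Y\right) + c{\left(118,-8 \right)} = \left(\frac{- 33^{2} + 20 \left(-52\right) - 33 \left(-52\right)}{10 \cdot 33 \left(33 - 52\right)} - 135\right) + \frac{1}{8} \cdot 118 = \left(\frac{1}{10} \cdot \frac{1}{33} \frac{1}{-19} \left(\left(-1\right) 1089 - 1040 + 1716\right) - 135\right) + \frac{59}{4} = \left(\frac{1}{10} \cdot \frac{1}{33} \left(- \frac{1}{19}\right) \left(-1089 - 1040 + 1716\right) - 135\right) + \frac{59}{4} = \left(\frac{1}{10} \cdot \frac{1}{33} \left(- \frac{1}{19}\right) \left(-413\right) - 135\right) + \frac{59}{4} = \left(\frac{413}{6270} - 135\right) + \frac{59}{4} = - \frac{846037}{6270} + \frac{59}{4} = - \frac{1507109}{12540}$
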